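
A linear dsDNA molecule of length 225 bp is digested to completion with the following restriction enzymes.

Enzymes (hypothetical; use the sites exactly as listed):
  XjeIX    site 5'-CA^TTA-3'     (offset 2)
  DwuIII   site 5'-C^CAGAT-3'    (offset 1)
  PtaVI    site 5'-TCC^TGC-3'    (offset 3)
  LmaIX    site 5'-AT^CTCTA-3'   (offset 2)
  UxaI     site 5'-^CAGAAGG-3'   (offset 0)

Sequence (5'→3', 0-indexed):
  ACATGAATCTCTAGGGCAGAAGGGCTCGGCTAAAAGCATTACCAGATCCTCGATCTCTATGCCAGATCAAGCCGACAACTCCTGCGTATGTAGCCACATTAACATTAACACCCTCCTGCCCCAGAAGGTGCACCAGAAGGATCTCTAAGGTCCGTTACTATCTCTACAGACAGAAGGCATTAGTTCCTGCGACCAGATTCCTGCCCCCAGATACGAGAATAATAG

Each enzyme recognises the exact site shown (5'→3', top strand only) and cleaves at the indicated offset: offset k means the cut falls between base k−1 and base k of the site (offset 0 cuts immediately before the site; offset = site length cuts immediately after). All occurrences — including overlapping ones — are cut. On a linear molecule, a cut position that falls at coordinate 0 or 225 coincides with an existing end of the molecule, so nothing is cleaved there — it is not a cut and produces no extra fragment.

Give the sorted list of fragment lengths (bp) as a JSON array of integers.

[4,5,6,6,6,8,8,8,8,8,9,9,9,12,12,12,16,18,19,20,22]

Site scan:
  XjeIX (CATTA, off=2): starts [36, 96, 102, 177] → cuts [38, 98, 104, 179]
  DwuIII (CCAGAT, off=1): starts [41, 61, 192, 206] → cuts [42, 62, 193, 207]
  PtaVI (TCCTGC, off=3): starts [79, 113, 184, 198] → cuts [82, 116, 187, 201]
  LmaIX (ATCTCTA, off=2): starts [6, 52, 140, 159] → cuts [8, 54, 142, 161]
  UxaI (CAGAAGG, off=0): starts [16, 121, 133, 170] → cuts [16, 121, 133, 170]

Pooled cuts: [8, 16, 38, 42, 54, 62, 82, 98, 104, 116, 121, 133, 142, 161, 170, 179, 187, 193, 201, 207]

Fragments:
  [0,8): 8 bp
  [8,16): 8 bp
  [16,38): 22 bp
  [38,42): 4 bp
  [42,54): 12 bp
  [54,62): 8 bp
  [62,82): 20 bp
  [82,98): 16 bp
  [98,104): 6 bp
  [104,116): 12 bp
  [116,121): 5 bp
  [121,133): 12 bp
  [133,142): 9 bp
  [142,161): 19 bp
  [161,170): 9 bp
  [170,179): 9 bp
  [179,187): 8 bp
  [187,193): 6 bp
  [193,201): 8 bp
  [201,207): 6 bp
  [207,225): 18 bp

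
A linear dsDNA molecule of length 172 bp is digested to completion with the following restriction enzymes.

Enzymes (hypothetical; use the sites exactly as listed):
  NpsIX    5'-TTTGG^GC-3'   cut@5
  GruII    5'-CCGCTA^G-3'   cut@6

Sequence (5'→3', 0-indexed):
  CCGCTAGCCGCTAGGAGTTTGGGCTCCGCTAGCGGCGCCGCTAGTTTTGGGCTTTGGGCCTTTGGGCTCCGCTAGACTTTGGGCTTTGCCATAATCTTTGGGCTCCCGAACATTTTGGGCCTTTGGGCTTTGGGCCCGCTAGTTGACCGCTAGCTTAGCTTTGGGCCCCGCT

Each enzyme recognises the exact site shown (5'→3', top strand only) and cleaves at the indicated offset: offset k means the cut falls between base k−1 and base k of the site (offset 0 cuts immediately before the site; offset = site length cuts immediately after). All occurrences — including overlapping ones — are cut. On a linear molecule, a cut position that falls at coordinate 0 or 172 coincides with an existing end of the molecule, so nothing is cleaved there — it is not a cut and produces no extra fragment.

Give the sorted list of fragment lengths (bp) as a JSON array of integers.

Scan for sites:
  NpsIX TTTGGGC/5: at [17, 45, 52, 60, 77, 96, 113, 121, 128, 159] ⇒ [22, 50, 57, 65, 82, 101, 118, 126, 133, 164]
  GruII CCGCTAG/6: at [0, 7, 25, 37, 68, 135, 146] ⇒ [6, 13, 31, 43, 74, 141, 152]

Pooled cuts: [6, 13, 22, 31, 43, 50, 57, 65, 74, 82, 101, 118, 126, 133, 141, 152, 164]

Fragment lengths:
  [0,6): 6 bp
  [6,13): 7 bp
  [13,22): 9 bp
  [22,31): 9 bp
  [31,43): 12 bp
  [43,50): 7 bp
  [50,57): 7 bp
  [57,65): 8 bp
  [65,74): 9 bp
  [74,82): 8 bp
  [82,101): 19 bp
  [101,118): 17 bp
  [118,126): 8 bp
  [126,133): 7 bp
  [133,141): 8 bp
  [141,152): 11 bp
  [152,164): 12 bp
  [164,172): 8 bp

[6,7,7,7,7,8,8,8,8,8,9,9,9,11,12,12,17,19]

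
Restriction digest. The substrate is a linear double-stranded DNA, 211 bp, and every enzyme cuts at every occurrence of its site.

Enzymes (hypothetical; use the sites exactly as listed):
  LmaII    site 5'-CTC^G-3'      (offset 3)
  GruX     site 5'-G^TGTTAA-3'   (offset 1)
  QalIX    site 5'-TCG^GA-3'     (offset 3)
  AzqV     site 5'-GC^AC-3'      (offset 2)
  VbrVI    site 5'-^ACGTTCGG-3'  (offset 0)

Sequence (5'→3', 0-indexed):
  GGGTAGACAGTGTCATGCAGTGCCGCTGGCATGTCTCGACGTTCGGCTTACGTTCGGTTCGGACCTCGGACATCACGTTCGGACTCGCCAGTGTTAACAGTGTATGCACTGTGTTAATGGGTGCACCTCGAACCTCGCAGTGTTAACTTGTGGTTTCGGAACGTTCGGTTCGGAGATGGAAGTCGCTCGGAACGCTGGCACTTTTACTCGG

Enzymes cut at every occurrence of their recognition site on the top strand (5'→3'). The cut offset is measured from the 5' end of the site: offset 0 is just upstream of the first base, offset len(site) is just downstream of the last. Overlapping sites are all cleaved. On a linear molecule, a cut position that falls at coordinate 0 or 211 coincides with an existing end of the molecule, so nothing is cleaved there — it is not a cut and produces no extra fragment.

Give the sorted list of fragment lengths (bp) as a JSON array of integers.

[1,1,1,2,2,4,4,5,5,5,6,6,7,7,10,10,11,12,12,13,16,16,18,37]

Site scan:
  LmaII (CTCG, off=3): starts [34, 64, 83, 126, 133, 185, 206] → cuts [37, 67, 86, 129, 136, 188, 209]
  GruX (GTGTTAA, off=1): starts [90, 110, 139] → cuts [91, 111, 140]
  QalIX (TCGGA, off=3): starts [58, 65, 78, 155, 169, 186] → cuts [61, 68, 81, 158, 172, 189]
  AzqV (GCAC, off=2): starts [105, 122, 197] → cuts [107, 124, 199]
  VbrVI (ACGTTCGG, off=0): starts [38, 49, 74, 160] → cuts [38, 49, 74, 160]

Pooled cuts: [37, 38, 49, 61, 67, 68, 74, 81, 86, 91, 107, 111, 124, 129, 136, 140, 158, 160, 172, 188, 189, 199, 209]

Fragments:
  [0,37): 37 bp
  [37,38): 1 bp
  [38,49): 11 bp
  [49,61): 12 bp
  [61,67): 6 bp
  [67,68): 1 bp
  [68,74): 6 bp
  [74,81): 7 bp
  [81,86): 5 bp
  [86,91): 5 bp
  [91,107): 16 bp
  [107,111): 4 bp
  [111,124): 13 bp
  [124,129): 5 bp
  [129,136): 7 bp
  [136,140): 4 bp
  [140,158): 18 bp
  [158,160): 2 bp
  [160,172): 12 bp
  [172,188): 16 bp
  [188,189): 1 bp
  [189,199): 10 bp
  [199,209): 10 bp
  [209,211): 2 bp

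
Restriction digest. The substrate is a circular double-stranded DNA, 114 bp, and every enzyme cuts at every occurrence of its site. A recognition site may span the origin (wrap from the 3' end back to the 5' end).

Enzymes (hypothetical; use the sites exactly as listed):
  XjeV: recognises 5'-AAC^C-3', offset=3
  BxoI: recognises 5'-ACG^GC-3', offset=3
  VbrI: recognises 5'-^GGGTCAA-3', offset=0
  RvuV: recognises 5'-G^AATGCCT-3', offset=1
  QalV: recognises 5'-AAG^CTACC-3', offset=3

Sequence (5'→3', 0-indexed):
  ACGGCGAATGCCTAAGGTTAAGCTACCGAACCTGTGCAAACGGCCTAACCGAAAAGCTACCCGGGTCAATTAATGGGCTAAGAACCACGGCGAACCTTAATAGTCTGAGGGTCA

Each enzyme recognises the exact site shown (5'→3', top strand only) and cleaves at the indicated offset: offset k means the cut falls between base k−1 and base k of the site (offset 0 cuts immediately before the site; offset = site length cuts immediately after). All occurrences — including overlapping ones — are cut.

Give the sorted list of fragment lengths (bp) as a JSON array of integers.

Per-enzyme occurrences:
  XjeV (AACC, off=3): starts [28, 46, 82, 92] → cuts [31, 49, 85, 95]
  BxoI (ACGGC, off=3): starts [0, 39, 86] → cuts [3, 42, 89]
  VbrI (GGGTCAA, off=0): starts [62, 108] → cuts [62, 108]
  RvuV (GAATGCCT, off=1): starts [5] → cuts [6]
  QalV (AAGCTACC, off=3): starts [19, 53] → cuts [22, 56]

Pooled cuts: [3, 6, 22, 31, 42, 49, 56, 62, 85, 89, 95, 108]

Fragment lengths:
  3→6: 3 bp
  6→22: 16 bp
  22→31: 9 bp
  31→42: 11 bp
  42→49: 7 bp
  49→56: 7 bp
  56→62: 6 bp
  62→85: 23 bp
  85→89: 4 bp
  89→95: 6 bp
  95→108: 13 bp
  108→3 (wrap): 114-108+3 = 9 bp

[3,4,6,6,7,7,9,9,11,13,16,23]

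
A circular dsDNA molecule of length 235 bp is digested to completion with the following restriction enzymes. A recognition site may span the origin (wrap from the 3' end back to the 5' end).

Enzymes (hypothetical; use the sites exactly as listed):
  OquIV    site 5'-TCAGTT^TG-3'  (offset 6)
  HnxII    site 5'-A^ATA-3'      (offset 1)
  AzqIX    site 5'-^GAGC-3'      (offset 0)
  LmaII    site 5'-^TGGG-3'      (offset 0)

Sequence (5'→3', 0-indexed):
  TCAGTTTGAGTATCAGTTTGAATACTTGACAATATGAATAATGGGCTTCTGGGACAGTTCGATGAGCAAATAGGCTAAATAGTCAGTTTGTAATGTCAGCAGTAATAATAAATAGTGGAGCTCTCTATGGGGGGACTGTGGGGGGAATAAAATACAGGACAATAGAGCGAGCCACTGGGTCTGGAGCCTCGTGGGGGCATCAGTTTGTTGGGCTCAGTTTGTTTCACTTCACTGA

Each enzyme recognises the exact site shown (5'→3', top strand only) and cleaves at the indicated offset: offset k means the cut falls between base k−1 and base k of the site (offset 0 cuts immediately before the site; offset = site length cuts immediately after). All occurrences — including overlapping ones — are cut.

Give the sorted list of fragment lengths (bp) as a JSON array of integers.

Per-enzyme occurrences:
  OquIV (TCAGTTTG, off=6): starts [0, 12, 82, 199, 213] → cuts [6, 18, 88, 205, 219]
  HnxII (AATA, off=1): starts [20, 30, 36, 68, 77, 103, 106, 110, 145, 150, 160] → cuts [21, 31, 37, 69, 78, 104, 107, 111, 146, 151, 161]
  AzqIX (GAGC, off=0): starts [63, 117, 164, 168, 183] → cuts [63, 117, 164, 168, 183]
  LmaII (TGGG, off=0): starts [41, 49, 127, 138, 175, 191, 208] → cuts [41, 49, 127, 138, 175, 191, 208]

Pooled cuts: [6, 18, 21, 31, 37, 41, 49, 63, 69, 78, 88, 104, 107, 111, 117, 127, 138, 146, 151, 161, 164, 168, 175, 183, 191, 205, 208, 219]

Fragments:
  6→18: 12 bp
  18→21: 3 bp
  21→31: 10 bp
  31→37: 6 bp
  37→41: 4 bp
  41→49: 8 bp
  49→63: 14 bp
  63→69: 6 bp
  69→78: 9 bp
  78→88: 10 bp
  88→104: 16 bp
  104→107: 3 bp
  107→111: 4 bp
  111→117: 6 bp
  117→127: 10 bp
  127→138: 11 bp
  138→146: 8 bp
  146→151: 5 bp
  151→161: 10 bp
  161→164: 3 bp
  164→168: 4 bp
  168→175: 7 bp
  175→183: 8 bp
  183→191: 8 bp
  191→205: 14 bp
  205→208: 3 bp
  208→219: 11 bp
  219→6 (wrap): 235-219+6 = 22 bp

[3,3,3,3,4,4,4,5,6,6,6,7,8,8,8,8,9,10,10,10,10,11,11,12,14,14,16,22]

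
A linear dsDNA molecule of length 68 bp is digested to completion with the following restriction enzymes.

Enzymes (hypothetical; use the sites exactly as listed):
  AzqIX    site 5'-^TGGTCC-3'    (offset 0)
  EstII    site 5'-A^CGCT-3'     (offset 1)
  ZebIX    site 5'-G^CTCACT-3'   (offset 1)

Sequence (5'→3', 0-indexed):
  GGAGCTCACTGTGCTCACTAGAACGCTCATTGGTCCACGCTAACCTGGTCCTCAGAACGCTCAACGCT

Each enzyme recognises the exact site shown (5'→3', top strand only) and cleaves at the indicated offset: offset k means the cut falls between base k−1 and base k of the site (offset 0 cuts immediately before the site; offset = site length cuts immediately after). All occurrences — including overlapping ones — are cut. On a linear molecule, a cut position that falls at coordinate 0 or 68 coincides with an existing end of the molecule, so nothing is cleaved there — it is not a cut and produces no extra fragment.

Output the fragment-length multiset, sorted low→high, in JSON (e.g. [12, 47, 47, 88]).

Scan for sites:
  AzqIX (TGGTCC, off=0): starts [30, 45] → cuts [30, 45]
  EstII (ACGCT, off=1): starts [22, 36, 56, 63] → cuts [23, 37, 57, 64]
  ZebIX (GCTCACT, off=1): starts [3, 12] → cuts [4, 13]

Pooled cuts: [4, 13, 23, 30, 37, 45, 57, 64]

Fragments:
  [0,4): 4 bp
  [4,13): 9 bp
  [13,23): 10 bp
  [23,30): 7 bp
  [30,37): 7 bp
  [37,45): 8 bp
  [45,57): 12 bp
  [57,64): 7 bp
  [64,68): 4 bp

[4,4,7,7,7,8,9,10,12]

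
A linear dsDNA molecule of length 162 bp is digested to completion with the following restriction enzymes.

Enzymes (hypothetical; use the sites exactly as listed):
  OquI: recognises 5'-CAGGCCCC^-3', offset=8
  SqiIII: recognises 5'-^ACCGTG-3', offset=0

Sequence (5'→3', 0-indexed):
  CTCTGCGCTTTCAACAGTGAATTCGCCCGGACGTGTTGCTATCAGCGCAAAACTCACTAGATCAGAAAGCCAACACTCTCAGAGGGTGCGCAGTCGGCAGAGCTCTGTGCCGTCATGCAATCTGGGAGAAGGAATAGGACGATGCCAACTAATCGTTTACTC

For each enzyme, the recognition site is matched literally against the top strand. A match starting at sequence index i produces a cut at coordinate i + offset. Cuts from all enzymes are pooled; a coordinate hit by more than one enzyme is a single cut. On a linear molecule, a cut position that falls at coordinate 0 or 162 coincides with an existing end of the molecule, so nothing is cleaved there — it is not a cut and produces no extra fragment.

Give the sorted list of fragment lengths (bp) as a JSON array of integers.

[162]

Site scan:
  OquI (CAGGCCCC, off=8): no sites
  SqiIII (ACCGTG, off=0): no sites

Pooled cuts: ∅

Fragment lengths:
  no cuts → one linear fragment of 162 bp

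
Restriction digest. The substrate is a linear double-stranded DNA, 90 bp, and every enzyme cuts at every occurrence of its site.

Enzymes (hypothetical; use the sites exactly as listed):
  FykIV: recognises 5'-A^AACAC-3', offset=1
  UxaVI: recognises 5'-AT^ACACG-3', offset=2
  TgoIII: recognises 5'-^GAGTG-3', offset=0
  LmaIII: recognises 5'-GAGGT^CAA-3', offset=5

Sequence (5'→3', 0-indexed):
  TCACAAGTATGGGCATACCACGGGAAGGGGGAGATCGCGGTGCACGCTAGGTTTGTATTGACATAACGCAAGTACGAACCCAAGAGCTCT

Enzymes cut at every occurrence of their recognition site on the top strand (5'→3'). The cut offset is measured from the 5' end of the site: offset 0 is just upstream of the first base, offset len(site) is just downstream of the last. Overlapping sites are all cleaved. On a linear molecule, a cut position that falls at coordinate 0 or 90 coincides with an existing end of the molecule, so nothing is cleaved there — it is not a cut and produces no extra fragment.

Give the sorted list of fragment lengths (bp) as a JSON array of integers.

[90]

Scan for sites:
  FykIV (AAACAC, off=1): no sites
  UxaVI (ATACACG, off=2): no sites
  TgoIII (GAGTG, off=0): no sites
  LmaIII (GAGGTCAA, off=5): no sites

Pooled cuts: ∅

Fragments:
  no cuts → one linear fragment of 90 bp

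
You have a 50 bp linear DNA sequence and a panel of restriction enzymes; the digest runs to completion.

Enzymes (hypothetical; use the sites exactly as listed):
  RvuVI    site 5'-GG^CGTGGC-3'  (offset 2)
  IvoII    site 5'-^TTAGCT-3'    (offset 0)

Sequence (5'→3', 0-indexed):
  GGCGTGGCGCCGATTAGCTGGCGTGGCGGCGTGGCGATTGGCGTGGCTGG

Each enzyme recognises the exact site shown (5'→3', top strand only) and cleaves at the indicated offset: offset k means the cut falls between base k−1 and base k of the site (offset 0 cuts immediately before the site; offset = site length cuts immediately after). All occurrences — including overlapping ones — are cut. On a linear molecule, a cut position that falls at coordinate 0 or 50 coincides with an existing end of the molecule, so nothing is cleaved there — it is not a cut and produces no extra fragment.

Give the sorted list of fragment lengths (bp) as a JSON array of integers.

[2,8,8,9,11,12]

Site scan:
  RvuVI GGCGTGGC/2: at [0, 19, 27, 39] ⇒ [2, 21, 29, 41]
  IvoII TTAGCT/0: at [13] ⇒ [13]

Pooled cuts: [2, 13, 21, 29, 41]

Fragment lengths:
  [0,2): 2 bp
  [2,13): 11 bp
  [13,21): 8 bp
  [21,29): 8 bp
  [29,41): 12 bp
  [41,50): 9 bp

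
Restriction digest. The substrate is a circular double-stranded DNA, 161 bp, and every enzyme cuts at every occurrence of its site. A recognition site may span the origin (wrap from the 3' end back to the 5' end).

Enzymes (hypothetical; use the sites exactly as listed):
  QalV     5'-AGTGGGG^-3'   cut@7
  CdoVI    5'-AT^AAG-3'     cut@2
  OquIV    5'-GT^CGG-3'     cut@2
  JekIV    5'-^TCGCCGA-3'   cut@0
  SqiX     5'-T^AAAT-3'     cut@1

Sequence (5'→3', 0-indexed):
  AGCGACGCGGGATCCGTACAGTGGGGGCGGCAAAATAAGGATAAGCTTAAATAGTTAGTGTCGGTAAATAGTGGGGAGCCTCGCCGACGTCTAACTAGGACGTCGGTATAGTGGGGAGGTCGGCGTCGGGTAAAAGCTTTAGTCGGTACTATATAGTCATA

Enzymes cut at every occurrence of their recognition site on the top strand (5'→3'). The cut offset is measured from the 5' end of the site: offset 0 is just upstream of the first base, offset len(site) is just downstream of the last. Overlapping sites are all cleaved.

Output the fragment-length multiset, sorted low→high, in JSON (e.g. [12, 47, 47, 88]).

[4,4,4,6,6,6,10,11,13,13,17,17,23,27]

Site scan:
  QalV AGTGGGG/7: at [19, 69, 109] ⇒ [26, 76, 116]
  CdoVI ATAAG/2: at [34, 40, 158] ⇒ [36, 42, 160]
  OquIV GTCGG/2: at [59, 101, 118, 124, 141] ⇒ [61, 103, 120, 126, 143]
  JekIV TCGCCGA/0: at [80] ⇒ [80]
  SqiX TAAAT/1: at [47, 64] ⇒ [48, 65]

Pooled cuts: [26, 36, 42, 48, 61, 65, 76, 80, 103, 116, 120, 126, 143, 160]

Fragment lengths:
  26→36: 10 bp
  36→42: 6 bp
  42→48: 6 bp
  48→61: 13 bp
  61→65: 4 bp
  65→76: 11 bp
  76→80: 4 bp
  80→103: 23 bp
  103→116: 13 bp
  116→120: 4 bp
  120→126: 6 bp
  126→143: 17 bp
  143→160: 17 bp
  160→26 (wrap): 161-160+26 = 27 bp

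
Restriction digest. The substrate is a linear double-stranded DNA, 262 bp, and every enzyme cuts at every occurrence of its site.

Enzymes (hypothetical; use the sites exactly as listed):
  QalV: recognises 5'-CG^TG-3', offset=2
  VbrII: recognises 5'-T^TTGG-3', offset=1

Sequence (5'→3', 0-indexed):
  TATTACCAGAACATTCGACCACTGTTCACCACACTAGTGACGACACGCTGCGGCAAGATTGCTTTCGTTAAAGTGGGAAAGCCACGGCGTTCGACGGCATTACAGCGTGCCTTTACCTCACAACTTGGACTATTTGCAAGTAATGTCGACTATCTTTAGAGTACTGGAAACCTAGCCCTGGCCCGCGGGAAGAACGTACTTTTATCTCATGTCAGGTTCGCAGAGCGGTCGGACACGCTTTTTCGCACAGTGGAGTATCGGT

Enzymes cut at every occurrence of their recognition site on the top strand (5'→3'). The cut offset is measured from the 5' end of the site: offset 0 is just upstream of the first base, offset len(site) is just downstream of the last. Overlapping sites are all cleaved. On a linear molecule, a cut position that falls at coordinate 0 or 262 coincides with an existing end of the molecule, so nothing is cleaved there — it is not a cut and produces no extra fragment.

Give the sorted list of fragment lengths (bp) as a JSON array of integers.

[107,155]

Per-enzyme occurrences:
  QalV CGTG/2: at [105] ⇒ [107]
  VbrII (TTTGG, off=1): no sites

Pooled cuts: [107]

Fragments:
  [0,107): 107 bp
  [107,262): 155 bp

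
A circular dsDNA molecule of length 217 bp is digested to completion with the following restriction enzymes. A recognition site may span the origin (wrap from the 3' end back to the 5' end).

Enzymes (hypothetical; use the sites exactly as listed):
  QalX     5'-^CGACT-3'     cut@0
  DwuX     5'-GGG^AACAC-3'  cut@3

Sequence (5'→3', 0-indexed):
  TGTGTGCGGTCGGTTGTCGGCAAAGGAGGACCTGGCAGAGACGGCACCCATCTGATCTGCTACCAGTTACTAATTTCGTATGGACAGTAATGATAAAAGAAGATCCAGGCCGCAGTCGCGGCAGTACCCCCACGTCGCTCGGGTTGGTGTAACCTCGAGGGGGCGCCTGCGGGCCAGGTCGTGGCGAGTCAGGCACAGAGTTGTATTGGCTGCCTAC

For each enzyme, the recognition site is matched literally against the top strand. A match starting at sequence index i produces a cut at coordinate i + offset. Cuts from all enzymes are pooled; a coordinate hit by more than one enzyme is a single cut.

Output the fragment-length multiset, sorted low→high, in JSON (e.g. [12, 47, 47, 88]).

Scan for sites:
  QalX (CGACT, off=0): no sites
  DwuX (GGGAACAC, off=3): no sites

All cut coordinates (distinct, sorted): ∅

Fragment lengths:
  no cuts → one circular fragment of 217 bp

[217]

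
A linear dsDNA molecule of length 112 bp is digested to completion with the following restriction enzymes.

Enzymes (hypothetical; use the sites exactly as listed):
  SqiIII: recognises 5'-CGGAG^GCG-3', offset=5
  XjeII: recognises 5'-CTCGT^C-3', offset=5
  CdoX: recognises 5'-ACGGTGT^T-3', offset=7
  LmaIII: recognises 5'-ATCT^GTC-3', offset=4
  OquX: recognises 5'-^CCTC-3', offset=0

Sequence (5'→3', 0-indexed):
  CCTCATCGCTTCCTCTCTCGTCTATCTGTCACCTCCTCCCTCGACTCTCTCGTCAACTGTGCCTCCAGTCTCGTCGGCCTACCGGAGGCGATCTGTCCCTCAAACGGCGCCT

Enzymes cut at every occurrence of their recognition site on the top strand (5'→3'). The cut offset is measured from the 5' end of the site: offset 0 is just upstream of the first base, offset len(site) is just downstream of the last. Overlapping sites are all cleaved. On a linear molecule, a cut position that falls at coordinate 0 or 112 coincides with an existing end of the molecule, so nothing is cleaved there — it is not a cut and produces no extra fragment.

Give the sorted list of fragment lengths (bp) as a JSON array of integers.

Per-enzyme occurrences:
  SqiIII (CGGAGGCG, off=5): starts [82] → cuts [87]
  XjeII (CTCGTC, off=5): starts [16, 48, 69] → cuts [21, 53, 74]
  CdoX (ACGGTGTT, off=7): no sites
  LmaIII (ATCTGTC, off=4): starts [23, 90] → cuts [27, 94]
  OquX (CCTC, off=0): starts [0, 11, 31, 34, 38, 61, 97] → cuts [11, 31, 34, 38, 61, 97] (position 0 is a terminus of the linear molecule — no cut)

Pooled cuts: [11, 21, 27, 31, 34, 38, 53, 61, 74, 87, 94, 97]

Fragments:
  [0,11): 11 bp
  [11,21): 10 bp
  [21,27): 6 bp
  [27,31): 4 bp
  [31,34): 3 bp
  [34,38): 4 bp
  [38,53): 15 bp
  [53,61): 8 bp
  [61,74): 13 bp
  [74,87): 13 bp
  [87,94): 7 bp
  [94,97): 3 bp
  [97,112): 15 bp

[3,3,4,4,6,7,8,10,11,13,13,15,15]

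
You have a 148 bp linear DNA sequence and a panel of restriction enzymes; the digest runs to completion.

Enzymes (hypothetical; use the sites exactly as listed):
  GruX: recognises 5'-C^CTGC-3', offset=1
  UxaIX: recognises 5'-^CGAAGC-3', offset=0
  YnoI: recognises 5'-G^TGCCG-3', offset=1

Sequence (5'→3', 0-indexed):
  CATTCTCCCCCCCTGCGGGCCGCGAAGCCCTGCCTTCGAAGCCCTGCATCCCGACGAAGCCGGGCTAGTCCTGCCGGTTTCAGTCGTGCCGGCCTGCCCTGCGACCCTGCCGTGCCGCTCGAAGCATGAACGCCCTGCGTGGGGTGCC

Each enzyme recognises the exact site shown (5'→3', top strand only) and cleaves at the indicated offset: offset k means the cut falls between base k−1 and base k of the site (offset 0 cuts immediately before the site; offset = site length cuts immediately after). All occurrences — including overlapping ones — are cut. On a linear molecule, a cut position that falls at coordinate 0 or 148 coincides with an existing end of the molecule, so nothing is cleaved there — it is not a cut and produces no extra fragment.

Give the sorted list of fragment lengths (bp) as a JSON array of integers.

[5,6,7,7,7,7,7,8,10,11,12,14,15,16,16]

Site scan:
  GruX (CCTGC, off=1): starts [11, 28, 42, 69, 92, 97, 105, 133] → cuts [12, 29, 43, 70, 93, 98, 106, 134]
  UxaIX (CGAAGC, off=0): starts [22, 36, 54, 119] → cuts [22, 36, 54, 119]
  YnoI (GTGCCG, off=1): starts [85, 111] → cuts [86, 112]

All cut coordinates (distinct, sorted): [12, 22, 29, 36, 43, 54, 70, 86, 93, 98, 106, 112, 119, 134]

Fragments:
  [0,12): 12 bp
  [12,22): 10 bp
  [22,29): 7 bp
  [29,36): 7 bp
  [36,43): 7 bp
  [43,54): 11 bp
  [54,70): 16 bp
  [70,86): 16 bp
  [86,93): 7 bp
  [93,98): 5 bp
  [98,106): 8 bp
  [106,112): 6 bp
  [112,119): 7 bp
  [119,134): 15 bp
  [134,148): 14 bp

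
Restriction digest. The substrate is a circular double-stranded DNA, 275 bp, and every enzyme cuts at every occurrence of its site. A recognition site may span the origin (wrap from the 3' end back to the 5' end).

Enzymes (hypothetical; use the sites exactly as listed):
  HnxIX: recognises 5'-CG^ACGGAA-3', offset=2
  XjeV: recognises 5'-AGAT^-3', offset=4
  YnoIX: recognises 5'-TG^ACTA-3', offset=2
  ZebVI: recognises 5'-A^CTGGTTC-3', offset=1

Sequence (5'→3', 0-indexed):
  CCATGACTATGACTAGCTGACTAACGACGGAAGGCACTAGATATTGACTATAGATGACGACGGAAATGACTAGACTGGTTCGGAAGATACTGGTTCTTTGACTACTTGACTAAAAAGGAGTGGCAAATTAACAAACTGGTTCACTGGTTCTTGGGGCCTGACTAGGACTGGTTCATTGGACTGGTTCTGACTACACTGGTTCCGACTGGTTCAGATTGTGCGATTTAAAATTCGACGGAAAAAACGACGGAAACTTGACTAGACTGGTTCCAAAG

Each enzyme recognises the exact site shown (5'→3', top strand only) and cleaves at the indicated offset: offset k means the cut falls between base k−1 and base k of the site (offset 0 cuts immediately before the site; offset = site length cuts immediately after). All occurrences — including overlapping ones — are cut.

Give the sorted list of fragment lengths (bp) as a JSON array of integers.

Scan for sites:
  HnxIX CGACGGAA/2: at [24, 57, 232, 244] ⇒ [26, 59, 234, 246]
  XjeV AGAT/4: at [38, 51, 84, 212] ⇒ [42, 55, 88, 216]
  YnoIX TGACTA/2: at [3, 9, 17, 44, 66, 98, 106, 158, 187, 255] ⇒ [5, 11, 19, 46, 68, 100, 108, 160, 189, 257]
  ZebVI ACTGGTTC/1: at [73, 88, 134, 142, 166, 179, 194, 204, 262] ⇒ [74, 89, 135, 143, 167, 180, 195, 205, 263]

All cut coordinates (distinct, sorted): [5, 11, 19, 26, 42, 46, 55, 59, 68, 74, 88, 89, 100, 108, 135, 143, 160, 167, 180, 189, 195, 205, 216, 234, 246, 257, 263]

Fragments:
  5→11: 6 bp
  11→19: 8 bp
  19→26: 7 bp
  26→42: 16 bp
  42→46: 4 bp
  46→55: 9 bp
  55→59: 4 bp
  59→68: 9 bp
  68→74: 6 bp
  74→88: 14 bp
  88→89: 1 bp
  89→100: 11 bp
  100→108: 8 bp
  108→135: 27 bp
  135→143: 8 bp
  143→160: 17 bp
  160→167: 7 bp
  167→180: 13 bp
  180→189: 9 bp
  189→195: 6 bp
  195→205: 10 bp
  205→216: 11 bp
  216→234: 18 bp
  234→246: 12 bp
  246→257: 11 bp
  257→263: 6 bp
  263→5 (wrap): 275-263+5 = 17 bp

[1,4,4,6,6,6,6,7,7,8,8,8,9,9,9,10,11,11,11,12,13,14,16,17,17,18,27]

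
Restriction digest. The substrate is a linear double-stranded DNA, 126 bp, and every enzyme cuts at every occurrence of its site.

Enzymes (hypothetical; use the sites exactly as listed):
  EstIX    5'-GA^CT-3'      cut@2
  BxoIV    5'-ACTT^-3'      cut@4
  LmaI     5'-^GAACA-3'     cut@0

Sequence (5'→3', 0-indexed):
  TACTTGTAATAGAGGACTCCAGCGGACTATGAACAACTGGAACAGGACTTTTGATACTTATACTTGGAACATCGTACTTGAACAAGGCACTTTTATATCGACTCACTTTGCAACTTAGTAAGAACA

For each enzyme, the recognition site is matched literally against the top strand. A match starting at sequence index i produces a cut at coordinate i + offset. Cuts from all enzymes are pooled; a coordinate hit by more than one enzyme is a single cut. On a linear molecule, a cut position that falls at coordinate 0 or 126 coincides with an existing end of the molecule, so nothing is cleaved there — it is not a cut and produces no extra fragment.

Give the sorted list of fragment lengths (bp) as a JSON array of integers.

[1,3,4,5,5,5,6,7,8,8,9,9,9,10,11,13,13]

Scan for sites:
  EstIX (GACT, off=2): starts [14, 24, 45, 99] → cuts [16, 26, 47, 101]
  BxoIV (ACTT, off=4): starts [1, 46, 55, 61, 75, 88, 104, 112] → cuts [5, 50, 59, 65, 79, 92, 108, 116]
  LmaI (GAACA, off=0): starts [30, 39, 66, 79, 121] → cuts [30, 39, 66, 79, 121]

Pooled cuts: [5, 16, 26, 30, 39, 47, 50, 59, 65, 66, 79, 92, 101, 108, 116, 121]

Fragments:
  [0,5): 5 bp
  [5,16): 11 bp
  [16,26): 10 bp
  [26,30): 4 bp
  [30,39): 9 bp
  [39,47): 8 bp
  [47,50): 3 bp
  [50,59): 9 bp
  [59,65): 6 bp
  [65,66): 1 bp
  [66,79): 13 bp
  [79,92): 13 bp
  [92,101): 9 bp
  [101,108): 7 bp
  [108,116): 8 bp
  [116,121): 5 bp
  [121,126): 5 bp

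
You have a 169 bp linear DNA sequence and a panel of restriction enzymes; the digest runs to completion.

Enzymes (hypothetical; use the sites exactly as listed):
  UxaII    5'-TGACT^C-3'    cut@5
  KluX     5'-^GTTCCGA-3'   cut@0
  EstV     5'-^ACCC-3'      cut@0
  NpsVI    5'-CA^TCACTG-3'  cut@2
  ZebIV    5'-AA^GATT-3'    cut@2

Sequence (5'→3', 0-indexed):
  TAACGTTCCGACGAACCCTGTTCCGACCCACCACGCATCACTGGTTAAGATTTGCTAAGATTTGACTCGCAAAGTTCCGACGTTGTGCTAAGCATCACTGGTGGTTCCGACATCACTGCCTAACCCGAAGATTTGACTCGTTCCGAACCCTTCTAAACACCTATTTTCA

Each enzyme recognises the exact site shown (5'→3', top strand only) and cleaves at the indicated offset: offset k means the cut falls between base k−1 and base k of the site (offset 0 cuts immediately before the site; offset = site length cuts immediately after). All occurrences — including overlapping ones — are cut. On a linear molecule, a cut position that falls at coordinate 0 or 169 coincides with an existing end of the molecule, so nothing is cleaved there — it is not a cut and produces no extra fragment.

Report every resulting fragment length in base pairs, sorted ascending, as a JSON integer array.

Scan for sites:
  UxaII TGACTC/5: at [62, 133] ⇒ [67, 138]
  KluX GTTCCGA/0: at [4, 19, 73, 103, 139] ⇒ [4, 19, 73, 103, 139]
  EstV ACCC/0: at [14, 25, 122, 146] ⇒ [14, 25, 122, 146]
  NpsVI CATCACTG/2: at [35, 92, 110] ⇒ [37, 94, 112]
  ZebIV AAGATT/2: at [46, 56, 127] ⇒ [48, 58, 129]

All cut coordinates (distinct, sorted): [4, 14, 19, 25, 37, 48, 58, 67, 73, 94, 103, 112, 122, 129, 138, 139, 146]

Fragments:
  [0,4): 4 bp
  [4,14): 10 bp
  [14,19): 5 bp
  [19,25): 6 bp
  [25,37): 12 bp
  [37,48): 11 bp
  [48,58): 10 bp
  [58,67): 9 bp
  [67,73): 6 bp
  [73,94): 21 bp
  [94,103): 9 bp
  [103,112): 9 bp
  [112,122): 10 bp
  [122,129): 7 bp
  [129,138): 9 bp
  [138,139): 1 bp
  [139,146): 7 bp
  [146,169): 23 bp

[1,4,5,6,6,7,7,9,9,9,9,10,10,10,11,12,21,23]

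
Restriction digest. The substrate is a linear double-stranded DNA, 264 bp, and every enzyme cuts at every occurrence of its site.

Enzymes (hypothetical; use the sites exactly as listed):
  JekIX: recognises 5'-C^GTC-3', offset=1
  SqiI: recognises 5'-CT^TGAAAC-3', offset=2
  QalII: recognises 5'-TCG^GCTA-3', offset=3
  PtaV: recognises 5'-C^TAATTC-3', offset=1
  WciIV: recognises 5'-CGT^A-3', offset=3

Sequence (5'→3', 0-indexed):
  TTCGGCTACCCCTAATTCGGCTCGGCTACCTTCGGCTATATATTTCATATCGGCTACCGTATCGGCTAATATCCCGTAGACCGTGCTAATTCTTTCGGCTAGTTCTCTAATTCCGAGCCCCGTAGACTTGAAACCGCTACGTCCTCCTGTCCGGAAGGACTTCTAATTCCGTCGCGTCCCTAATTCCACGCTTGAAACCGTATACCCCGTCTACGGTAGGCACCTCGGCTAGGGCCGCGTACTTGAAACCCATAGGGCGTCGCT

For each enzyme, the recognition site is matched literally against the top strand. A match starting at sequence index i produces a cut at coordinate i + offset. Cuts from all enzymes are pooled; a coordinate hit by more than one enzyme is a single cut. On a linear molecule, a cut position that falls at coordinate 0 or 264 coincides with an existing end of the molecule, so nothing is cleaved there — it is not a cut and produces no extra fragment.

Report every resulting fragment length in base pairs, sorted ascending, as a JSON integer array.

Per-enzyme occurrences:
  JekIX (CGTC, off=1): starts [139, 169, 174, 207, 257] → cuts [140, 170, 175, 208, 258]
  SqiI (CTTGAAAC, off=2): starts [126, 190, 241] → cuts [128, 192, 243]
  QalII (TCGGCTA, off=3): starts [1, 21, 31, 49, 61, 94, 224] → cuts [4, 24, 34, 52, 64, 97, 227]
  PtaV (CTAATTC, off=1): starts [11, 85, 106, 162, 179] → cuts [12, 86, 107, 163, 180]
  WciIV (CGTA, off=3): starts [57, 74, 120, 198, 237] → cuts [60, 77, 123, 201, 240]

All cut coordinates (distinct, sorted): [4, 12, 24, 34, 52, 60, 64, 77, 86, 97, 107, 123, 128, 140, 163, 170, 175, 180, 192, 201, 208, 227, 240, 243, 258]

Fragments:
  [0,4): 4 bp
  [4,12): 8 bp
  [12,24): 12 bp
  [24,34): 10 bp
  [34,52): 18 bp
  [52,60): 8 bp
  [60,64): 4 bp
  [64,77): 13 bp
  [77,86): 9 bp
  [86,97): 11 bp
  [97,107): 10 bp
  [107,123): 16 bp
  [123,128): 5 bp
  [128,140): 12 bp
  [140,163): 23 bp
  [163,170): 7 bp
  [170,175): 5 bp
  [175,180): 5 bp
  [180,192): 12 bp
  [192,201): 9 bp
  [201,208): 7 bp
  [208,227): 19 bp
  [227,240): 13 bp
  [240,243): 3 bp
  [243,258): 15 bp
  [258,264): 6 bp

[3,4,4,5,5,5,6,7,7,8,8,9,9,10,10,11,12,12,12,13,13,15,16,18,19,23]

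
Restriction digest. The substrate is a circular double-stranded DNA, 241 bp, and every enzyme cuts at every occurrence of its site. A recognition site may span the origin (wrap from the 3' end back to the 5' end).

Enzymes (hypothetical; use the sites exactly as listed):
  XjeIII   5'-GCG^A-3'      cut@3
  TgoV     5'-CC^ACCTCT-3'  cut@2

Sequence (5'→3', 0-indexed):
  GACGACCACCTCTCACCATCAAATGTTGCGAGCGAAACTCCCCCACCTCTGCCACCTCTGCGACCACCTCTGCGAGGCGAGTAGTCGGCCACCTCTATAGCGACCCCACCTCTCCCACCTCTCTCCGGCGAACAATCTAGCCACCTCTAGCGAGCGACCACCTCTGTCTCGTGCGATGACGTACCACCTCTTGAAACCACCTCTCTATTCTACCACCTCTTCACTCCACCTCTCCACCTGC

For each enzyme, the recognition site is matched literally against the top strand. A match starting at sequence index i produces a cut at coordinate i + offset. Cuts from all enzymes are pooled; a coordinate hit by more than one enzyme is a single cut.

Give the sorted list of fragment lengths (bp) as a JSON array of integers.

[3,3,4,4,5,5,6,9,9,9,9,10,10,10,11,12,12,13,13,14,15,16,16,23]

Per-enzyme occurrences:
  XjeIII GCGA/3: at [27, 31, 59, 71, 76, 99, 127, 149, 153, 172, 239] ⇒ [1, 30, 34, 62, 74, 79, 102, 130, 152, 156, 175]
  TgoV CCACCTCT/2: at [5, 42, 51, 63, 88, 105, 114, 140, 157, 183, 196, 212, 225] ⇒ [7, 44, 53, 65, 90, 107, 116, 142, 159, 185, 198, 214, 227]

All cut coordinates (distinct, sorted): [1, 7, 30, 34, 44, 53, 62, 65, 74, 79, 90, 102, 107, 116, 130, 142, 152, 156, 159, 175, 185, 198, 214, 227]

Fragments:
  1→7: 6 bp
  7→30: 23 bp
  30→34: 4 bp
  34→44: 10 bp
  44→53: 9 bp
  53→62: 9 bp
  62→65: 3 bp
  65→74: 9 bp
  74→79: 5 bp
  79→90: 11 bp
  90→102: 12 bp
  102→107: 5 bp
  107→116: 9 bp
  116→130: 14 bp
  130→142: 12 bp
  142→152: 10 bp
  152→156: 4 bp
  156→159: 3 bp
  159→175: 16 bp
  175→185: 10 bp
  185→198: 13 bp
  198→214: 16 bp
  214→227: 13 bp
  227→1 (wrap): 241-227+1 = 15 bp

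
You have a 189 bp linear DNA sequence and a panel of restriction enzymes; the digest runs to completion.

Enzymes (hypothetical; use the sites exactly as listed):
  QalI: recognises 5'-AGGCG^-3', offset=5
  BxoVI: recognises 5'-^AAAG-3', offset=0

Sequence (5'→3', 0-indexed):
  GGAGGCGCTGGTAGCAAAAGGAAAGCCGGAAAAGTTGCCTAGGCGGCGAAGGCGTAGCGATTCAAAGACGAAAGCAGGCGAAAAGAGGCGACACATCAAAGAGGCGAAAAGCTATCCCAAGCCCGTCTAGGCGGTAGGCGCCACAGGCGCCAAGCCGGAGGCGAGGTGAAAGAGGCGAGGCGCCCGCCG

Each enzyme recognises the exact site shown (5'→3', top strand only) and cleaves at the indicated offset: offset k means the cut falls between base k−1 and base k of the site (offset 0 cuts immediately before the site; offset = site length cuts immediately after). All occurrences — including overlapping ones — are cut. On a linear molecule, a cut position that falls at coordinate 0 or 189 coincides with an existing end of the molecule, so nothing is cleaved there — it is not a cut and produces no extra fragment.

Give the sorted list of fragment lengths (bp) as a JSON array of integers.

Site scan:
  QalI AGGCG/5: at [2, 40, 49, 75, 85, 101, 128, 135, 144, 158, 172, 177] ⇒ [7, 45, 54, 80, 90, 106, 133, 140, 149, 163, 177, 182]
  BxoVI AAAG/0: at [16, 21, 30, 63, 70, 81, 97, 107, 168] ⇒ [16, 21, 30, 63, 70, 81, 97, 107, 168]

Pooled cuts: [7, 16, 21, 30, 45, 54, 63, 70, 80, 81, 90, 97, 106, 107, 133, 140, 149, 163, 168, 177, 182]

Fragments:
  [0,7): 7 bp
  [7,16): 9 bp
  [16,21): 5 bp
  [21,30): 9 bp
  [30,45): 15 bp
  [45,54): 9 bp
  [54,63): 9 bp
  [63,70): 7 bp
  [70,80): 10 bp
  [80,81): 1 bp
  [81,90): 9 bp
  [90,97): 7 bp
  [97,106): 9 bp
  [106,107): 1 bp
  [107,133): 26 bp
  [133,140): 7 bp
  [140,149): 9 bp
  [149,163): 14 bp
  [163,168): 5 bp
  [168,177): 9 bp
  [177,182): 5 bp
  [182,189): 7 bp

[1,1,5,5,5,7,7,7,7,7,9,9,9,9,9,9,9,9,10,14,15,26]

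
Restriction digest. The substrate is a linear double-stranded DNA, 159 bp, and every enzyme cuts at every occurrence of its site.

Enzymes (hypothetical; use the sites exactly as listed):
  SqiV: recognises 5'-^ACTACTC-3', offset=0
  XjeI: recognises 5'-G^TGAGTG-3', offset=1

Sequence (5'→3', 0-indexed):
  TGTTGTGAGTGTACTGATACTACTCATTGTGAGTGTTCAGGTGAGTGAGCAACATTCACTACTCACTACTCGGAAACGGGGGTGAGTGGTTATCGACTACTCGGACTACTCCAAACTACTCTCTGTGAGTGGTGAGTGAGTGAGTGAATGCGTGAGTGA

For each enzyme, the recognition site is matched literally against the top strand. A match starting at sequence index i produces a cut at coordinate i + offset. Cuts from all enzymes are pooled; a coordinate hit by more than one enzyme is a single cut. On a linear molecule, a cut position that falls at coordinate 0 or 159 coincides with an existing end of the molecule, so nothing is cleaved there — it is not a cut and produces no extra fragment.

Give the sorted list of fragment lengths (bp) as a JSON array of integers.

Per-enzyme occurrences:
  SqiV ACTACTC/0: at [18, 57, 64, 95, 104, 114] ⇒ [18, 57, 64, 95, 104, 114]
  XjeI GTGAGTG/1: at [4, 28, 40, 81, 124, 131, 135, 139, 151] ⇒ [5, 29, 41, 82, 125, 132, 136, 140, 152]

Pooled cuts: [5, 18, 29, 41, 57, 64, 82, 95, 104, 114, 125, 132, 136, 140, 152]

Fragment lengths:
  [0,5): 5 bp
  [5,18): 13 bp
  [18,29): 11 bp
  [29,41): 12 bp
  [41,57): 16 bp
  [57,64): 7 bp
  [64,82): 18 bp
  [82,95): 13 bp
  [95,104): 9 bp
  [104,114): 10 bp
  [114,125): 11 bp
  [125,132): 7 bp
  [132,136): 4 bp
  [136,140): 4 bp
  [140,152): 12 bp
  [152,159): 7 bp

[4,4,5,7,7,7,9,10,11,11,12,12,13,13,16,18]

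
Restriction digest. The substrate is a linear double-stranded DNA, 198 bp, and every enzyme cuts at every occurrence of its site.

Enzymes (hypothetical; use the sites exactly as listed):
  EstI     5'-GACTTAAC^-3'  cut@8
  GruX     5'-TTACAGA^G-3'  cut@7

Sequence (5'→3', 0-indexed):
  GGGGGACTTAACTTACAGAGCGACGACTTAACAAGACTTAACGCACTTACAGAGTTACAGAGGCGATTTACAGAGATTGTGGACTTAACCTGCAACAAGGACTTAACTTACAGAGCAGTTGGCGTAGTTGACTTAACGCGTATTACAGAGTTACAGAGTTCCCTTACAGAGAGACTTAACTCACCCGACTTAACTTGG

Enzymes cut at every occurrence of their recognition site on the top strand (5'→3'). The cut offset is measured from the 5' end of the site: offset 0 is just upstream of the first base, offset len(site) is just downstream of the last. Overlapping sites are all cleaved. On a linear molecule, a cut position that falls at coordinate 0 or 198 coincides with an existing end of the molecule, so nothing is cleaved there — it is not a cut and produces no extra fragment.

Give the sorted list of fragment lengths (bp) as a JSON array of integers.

Per-enzyme occurrences:
  EstI (GACTTAAC, off=8): starts [4, 24, 34, 81, 99, 129, 172, 186] → cuts [12, 32, 42, 89, 107, 137, 180, 194]
  GruX (TTACAGAG, off=7): starts [12, 46, 54, 67, 107, 142, 150, 163] → cuts [19, 53, 61, 74, 114, 149, 157, 170]

All cut coordinates (distinct, sorted): [12, 19, 32, 42, 53, 61, 74, 89, 107, 114, 137, 149, 157, 170, 180, 194]

Fragments:
  [0,12): 12 bp
  [12,19): 7 bp
  [19,32): 13 bp
  [32,42): 10 bp
  [42,53): 11 bp
  [53,61): 8 bp
  [61,74): 13 bp
  [74,89): 15 bp
  [89,107): 18 bp
  [107,114): 7 bp
  [114,137): 23 bp
  [137,149): 12 bp
  [149,157): 8 bp
  [157,170): 13 bp
  [170,180): 10 bp
  [180,194): 14 bp
  [194,198): 4 bp

[4,7,7,8,8,10,10,11,12,12,13,13,13,14,15,18,23]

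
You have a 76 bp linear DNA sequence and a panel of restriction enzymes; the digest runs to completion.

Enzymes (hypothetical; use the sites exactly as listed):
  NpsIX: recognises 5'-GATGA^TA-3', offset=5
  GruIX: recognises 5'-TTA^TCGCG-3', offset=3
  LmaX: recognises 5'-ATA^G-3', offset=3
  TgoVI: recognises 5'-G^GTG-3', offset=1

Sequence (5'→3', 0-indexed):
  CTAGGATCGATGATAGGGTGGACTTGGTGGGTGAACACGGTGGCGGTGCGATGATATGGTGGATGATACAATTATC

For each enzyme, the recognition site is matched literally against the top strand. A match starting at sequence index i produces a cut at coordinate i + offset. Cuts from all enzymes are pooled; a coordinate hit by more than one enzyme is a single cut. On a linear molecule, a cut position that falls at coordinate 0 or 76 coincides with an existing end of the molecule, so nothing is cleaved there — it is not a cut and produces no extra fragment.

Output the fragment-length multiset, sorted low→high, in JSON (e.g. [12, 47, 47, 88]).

Scan for sites:
  NpsIX GATGATA/5: at [8, 49, 61] ⇒ [13, 54, 66]
  GruIX (TTATCGCG, off=3): no sites
  LmaX ATAG/3: at [12] ⇒ [15]
  TgoVI GGTG/1: at [16, 25, 29, 38, 44, 57] ⇒ [17, 26, 30, 39, 45, 58]

Pooled cuts: [13, 15, 17, 26, 30, 39, 45, 54, 58, 66]

Fragment lengths:
  [0,13): 13 bp
  [13,15): 2 bp
  [15,17): 2 bp
  [17,26): 9 bp
  [26,30): 4 bp
  [30,39): 9 bp
  [39,45): 6 bp
  [45,54): 9 bp
  [54,58): 4 bp
  [58,66): 8 bp
  [66,76): 10 bp

[2,2,4,4,6,8,9,9,9,10,13]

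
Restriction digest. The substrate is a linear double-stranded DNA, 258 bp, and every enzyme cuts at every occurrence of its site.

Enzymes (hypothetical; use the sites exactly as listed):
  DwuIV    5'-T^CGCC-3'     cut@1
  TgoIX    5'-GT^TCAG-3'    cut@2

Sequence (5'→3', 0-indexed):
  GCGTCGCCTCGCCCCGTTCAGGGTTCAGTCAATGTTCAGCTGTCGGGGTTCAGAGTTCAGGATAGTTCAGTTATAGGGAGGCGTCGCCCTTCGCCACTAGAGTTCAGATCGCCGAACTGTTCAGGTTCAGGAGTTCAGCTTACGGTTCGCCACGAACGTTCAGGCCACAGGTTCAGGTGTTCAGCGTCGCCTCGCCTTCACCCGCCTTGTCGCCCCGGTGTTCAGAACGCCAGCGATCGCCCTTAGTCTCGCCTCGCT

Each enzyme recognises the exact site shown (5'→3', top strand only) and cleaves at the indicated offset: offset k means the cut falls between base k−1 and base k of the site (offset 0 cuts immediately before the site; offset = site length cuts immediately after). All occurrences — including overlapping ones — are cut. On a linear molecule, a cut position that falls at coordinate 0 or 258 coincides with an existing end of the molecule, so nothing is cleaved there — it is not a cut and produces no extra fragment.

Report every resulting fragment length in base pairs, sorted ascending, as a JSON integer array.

Per-enzyme occurrences:
  DwuIV (TCGCC, off=1): starts [3, 8, 83, 90, 108, 146, 186, 191, 209, 236, 248] → cuts [4, 9, 84, 91, 109, 147, 187, 192, 210, 237, 249]
  TgoIX (GTTCAG, off=2): starts [15, 22, 33, 47, 54, 64, 101, 118, 124, 132, 157, 170, 178, 219] → cuts [17, 24, 35, 49, 56, 66, 103, 120, 126, 134, 159, 172, 180, 221]

All cut coordinates (distinct, sorted): [4, 9, 17, 24, 35, 49, 56, 66, 84, 91, 103, 109, 120, 126, 134, 147, 159, 172, 180, 187, 192, 210, 221, 237, 249]

Fragment lengths:
  [0,4): 4 bp
  [4,9): 5 bp
  [9,17): 8 bp
  [17,24): 7 bp
  [24,35): 11 bp
  [35,49): 14 bp
  [49,56): 7 bp
  [56,66): 10 bp
  [66,84): 18 bp
  [84,91): 7 bp
  [91,103): 12 bp
  [103,109): 6 bp
  [109,120): 11 bp
  [120,126): 6 bp
  [126,134): 8 bp
  [134,147): 13 bp
  [147,159): 12 bp
  [159,172): 13 bp
  [172,180): 8 bp
  [180,187): 7 bp
  [187,192): 5 bp
  [192,210): 18 bp
  [210,221): 11 bp
  [221,237): 16 bp
  [237,249): 12 bp
  [249,258): 9 bp

[4,5,5,6,6,7,7,7,7,8,8,8,9,10,11,11,11,12,12,12,13,13,14,16,18,18]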